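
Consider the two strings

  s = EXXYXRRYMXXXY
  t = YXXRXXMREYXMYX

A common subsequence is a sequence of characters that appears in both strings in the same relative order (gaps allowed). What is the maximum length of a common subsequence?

Taking X (s #2, t #3) → X (s #3, t #5) → X (s #5, t #6) → R (s #6, t #8) → Y (s #8, t #10) → M (s #9, t #12) → X (s #12, t #14) gives a common subsequence of length 7, and the DP table's final entry dp[13][14] is also 7, so no common subsequence is longer.

7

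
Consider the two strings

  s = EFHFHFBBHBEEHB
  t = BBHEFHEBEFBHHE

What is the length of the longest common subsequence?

7

Pick E at s[1]=t[4], then F at s[2]=t[5], then H at s[3]=t[6], then F at s[4]=t[10], then H at s[5]=t[12], then H at s[9]=t[13], then E at s[12]=t[14]; all 7 characters appear in both, in order, and the DP table's final entry dp[14][14] is also 7, so no common subsequence is longer.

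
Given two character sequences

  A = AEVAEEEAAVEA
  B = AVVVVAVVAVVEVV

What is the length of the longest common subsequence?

Pick A (A #1, B #1), then V (A #3, B #5), then A (A #4, B #6), then A (A #8, B #9), then V (A #10, B #11), then E (A #11, B #12); all 6 characters appear in both, in order, and the DP table's final entry dp[12][14] is also 6, so no common subsequence is longer.

6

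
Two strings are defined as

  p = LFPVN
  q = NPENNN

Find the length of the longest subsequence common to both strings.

Let dp[i][j] be the LCS length of the first i characters of p and the first j characters of q. dp[i][j] = dp[i-1][j-1]+1 when the i-th and j-th characters match, else max(dp[i-1][j], dp[i][j-1]).
    ·  N  P  E  N  N  N
 ·  0  0  0  0  0  0  0
 L  0  0  0  0  0  0  0
 F  0  0  0  0  0  0  0
 P  0  0  1  1  1  1  1
 V  0  0  1  1  1  1  1
 N  0  1  1  1  2  2  2
dp[5][6] = 2. One LCS (by backtracking along matches): PN.

2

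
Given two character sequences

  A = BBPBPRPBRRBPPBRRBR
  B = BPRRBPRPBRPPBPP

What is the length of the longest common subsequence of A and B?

11

One common subsequence of length 11: B at A[2]=B[1] → P at A[3]=B[2] → B at A[4]=B[5] → P at A[5]=B[6] → R at A[6]=B[7] → P at A[7]=B[8] → B at A[8]=B[9] → R at A[9]=B[10] → B at A[11]=B[13] → P at A[12]=B[14] → P at A[13]=B[15]. dp[18][15] = 11 confirms this is the maximum.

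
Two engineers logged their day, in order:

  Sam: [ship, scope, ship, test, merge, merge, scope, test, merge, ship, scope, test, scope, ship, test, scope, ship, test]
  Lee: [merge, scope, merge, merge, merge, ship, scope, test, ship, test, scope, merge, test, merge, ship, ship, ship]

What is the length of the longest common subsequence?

11

Pick scope (Sam #2, Lee #2), then merge (Sam #5, Lee #3), then merge (Sam #6, Lee #4), then merge (Sam #9, Lee #5), then ship (Sam #10, Lee #6), then scope (Sam #11, Lee #7), then test (Sam #12, Lee #8), then ship (Sam #14, Lee #9), then test (Sam #15, Lee #10), then scope (Sam #16, Lee #11), then ship (Sam #17, Lee #17); all 11 tasks appear in both, in order. dp[18][17] = 11 confirms this is the maximum.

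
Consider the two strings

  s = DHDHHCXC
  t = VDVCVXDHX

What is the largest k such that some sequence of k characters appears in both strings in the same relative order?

4

Pick D at s[1]=t[2], then D at s[3]=t[7], then H at s[5]=t[8], then X at s[7]=t[9]; all 4 characters appear in both, in order. dp[8][9] = 4 confirms this is the maximum.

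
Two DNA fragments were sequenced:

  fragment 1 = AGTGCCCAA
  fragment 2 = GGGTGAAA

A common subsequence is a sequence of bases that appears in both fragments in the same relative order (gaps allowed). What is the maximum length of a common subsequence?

Let dp[i][j] be the LCS length of the first i bases of fragment 1 and the first j bases of fragment 2. dp[i][j] = dp[i-1][j-1]+1 when the i-th and j-th bases match, else max(dp[i-1][j], dp[i][j-1]).
    ·  G  G  G  T  G  A  A  A
 ·  0  0  0  0  0  0  0  0  0
 A  0  0  0  0  0  0  1  1  1
 G  0  1  1  1  1  1  1  1  1
 T  0  1  1  1  2  2  2  2  2
 G  0  1  2  2  2  3  3  3  3
 C  0  1  2  2  2  3  3  3  3
 C  0  1  2  2  2  3  3  3  3
 C  0  1  2  2  2  3  3  3  3
 A  0  1  2  2  2  3  4  4  4
 A  0  1  2  2  2  3  4  5  5
dp[9][8] = 5. One LCS (by backtracking along matches): GTGAA.

5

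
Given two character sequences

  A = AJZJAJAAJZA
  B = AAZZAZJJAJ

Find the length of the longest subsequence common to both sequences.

6

Let dp[i][j] be the LCS length of the first i characters of A and the first j characters of B. dp[i][j] = dp[i-1][j-1]+1 when the i-th and j-th characters match, else max(dp[i-1][j], dp[i][j-1]).
    ·  A  A  Z  Z  A  Z  J  J  A  J
 ·  0  0  0  0  0  0  0  0  0  0  0
 A  0  1  1  1  1  1  1  1  1  1  1
 J  0  1  1  1  1  1  1  2  2  2  2
 Z  0  1  1  2  2  2  2  2  2  2  2
 J  0  1  1  2  2  2  2  3  3  3  3
 A  0  1  2  2  2  3  3  3  3  4  4
 J  0  1  2  2  2  3  3  4  4  4  5
 A  0  1  2  2  2  3  3  4  4  5  5
 A  0  1  2  2  2  3  3  4  4  5  5
 J  0  1  2  2  2  3  3  4  5  5  6
 Z  0  1  2  3  3  3  4  4  5  5  6
 A  0  1  2  3  3  4  4  4  5  6  6
dp[11][10] = 6. One LCS (by backtracking along matches): AZJJAJ.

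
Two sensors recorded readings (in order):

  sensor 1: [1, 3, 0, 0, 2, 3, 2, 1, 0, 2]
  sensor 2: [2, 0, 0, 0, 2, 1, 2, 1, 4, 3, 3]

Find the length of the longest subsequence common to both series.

Let dp[i][j] be the LCS length of the first i values of sensor 1 and the first j values of sensor 2. dp[i][j] = dp[i-1][j-1]+1 when the i-th and j-th values match, else max(dp[i-1][j], dp[i][j-1]).
    ·  2  0  0  0  2  1  2  1  4  3  3
 ·  0  0  0  0  0  0  0  0  0  0  0  0
 1  0  0  0  0  0  0  1  1  1  1  1  1
 3  0  0  0  0  0  0  1  1  1  1  2  2
 0  0  0  1  1  1  1  1  1  1  1  2  2
 0  0  0  1  2  2  2  2  2  2  2  2  2
 2  0  1  1  2  2  3  3  3  3  3  3  3
 3  0  1  1  2  2  3  3  3  3  3  4  4
 2  0  1  1  2  2  3  3  4  4  4  4  4
 1  0  1  1  2  2  3  4  4  5  5  5  5
 0  0  1  2  2  3  3  4  4  5  5  5  5
 2  0  1  2  2  3  4  4  5  5  5  5  5
dp[10][11] = 5. One LCS (by backtracking along matches): 0, 0, 2, 2, 1.

5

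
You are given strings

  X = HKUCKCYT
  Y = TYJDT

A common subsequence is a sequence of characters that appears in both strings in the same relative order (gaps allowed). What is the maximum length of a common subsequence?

One common subsequence of length 2: Y (X #7, Y #2), then T (X #8, Y #5). Since dp[8][5] = 2, nothing longer is possible.

2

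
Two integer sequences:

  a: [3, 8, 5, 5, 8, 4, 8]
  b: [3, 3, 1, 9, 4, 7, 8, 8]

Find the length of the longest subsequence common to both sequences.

One common subsequence of length 3: 3 (a #1, b #2); then 8 (a #5, b #7); then 8 (a #7, b #8). Since dp[7][8] = 3, nothing longer is possible.

3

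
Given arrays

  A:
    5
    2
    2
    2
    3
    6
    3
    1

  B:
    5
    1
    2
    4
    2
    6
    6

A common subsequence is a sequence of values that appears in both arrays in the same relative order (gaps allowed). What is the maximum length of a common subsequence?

4

Let dp[i][j] be the LCS length of the first i values of A and the first j values of B. dp[i][j] = dp[i-1][j-1]+1 when the i-th and j-th values match, else max(dp[i-1][j], dp[i][j-1]).
    ·  5  1  2  4  2  6  6
 ·  0  0  0  0  0  0  0  0
 5  0  1  1  1  1  1  1  1
 2  0  1  1  2  2  2  2  2
 2  0  1  1  2  2  3  3  3
 2  0  1  1  2  2  3  3  3
 3  0  1  1  2  2  3  3  3
 6  0  1  1  2  2  3  4  4
 3  0  1  1  2  2  3  4  4
 1  0  1  2  2  2  3  4  4
dp[8][7] = 4. One LCS (by backtracking along matches): 5, 2, 2, 6.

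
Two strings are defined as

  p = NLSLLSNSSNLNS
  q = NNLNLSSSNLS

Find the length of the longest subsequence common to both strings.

9

Match N [1,2] → L [2,3] → L [5,5] → S [6,6] → S [8,7] → S [9,8] → N [10,9] → L [11,10] → S [13,11] — 9 characters in the same relative order in both. Since dp[13][11] = 9, nothing longer is possible.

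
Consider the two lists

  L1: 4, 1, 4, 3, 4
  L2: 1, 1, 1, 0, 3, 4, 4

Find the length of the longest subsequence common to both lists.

3

Let dp[i][j] be the LCS length of the first i values of L1 and the first j values of L2. dp[i][j] = dp[i-1][j-1]+1 when the i-th and j-th values match, else max(dp[i-1][j], dp[i][j-1]).
    ·  1  1  1  0  3  4  4
 ·  0  0  0  0  0  0  0  0
 4  0  0  0  0  0  0  1  1
 1  0  1  1  1  1  1  1  1
 4  0  1  1  1  1  1  2  2
 3  0  1  1  1  1  2  2  2
 4  0  1  1  1  1  2  3  3
dp[5][7] = 3. One LCS (by backtracking along matches): 1, 4, 4.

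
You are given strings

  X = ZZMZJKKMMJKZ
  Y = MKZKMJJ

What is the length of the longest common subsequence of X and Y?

Let dp[i][j] be the LCS length of the first i characters of X and the first j characters of Y. dp[i][j] = dp[i-1][j-1]+1 when the i-th and j-th characters match, else max(dp[i-1][j], dp[i][j-1]).
    ·  M  K  Z  K  M  J  J
 ·  0  0  0  0  0  0  0  0
 Z  0  0  0  1  1  1  1  1
 Z  0  0  0  1  1  1  1  1
 M  0  1  1  1  1  2  2  2
 Z  0  1  1  2  2  2  2  2
 J  0  1  1  2  2  2  3  3
 K  0  1  2  2  3  3  3  3
 K  0  1  2  2  3  3  3  3
 M  0  1  2  2  3  4  4  4
 M  0  1  2  2  3  4  4  4
 J  0  1  2  2  3  4  5  5
 K  0  1  2  2  3  4  5  5
 Z  0  1  2  3  3  4  5  5
dp[12][7] = 5. One LCS (by backtracking along matches): MZKMJ.

5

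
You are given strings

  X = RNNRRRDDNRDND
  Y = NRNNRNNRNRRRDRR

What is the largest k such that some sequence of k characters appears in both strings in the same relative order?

8

Taking R at X[1]=Y[5] → N at X[2]=Y[7] → N at X[3]=Y[9] → R at X[4]=Y[10] → R at X[5]=Y[11] → R at X[6]=Y[12] → D at X[7]=Y[13] → R at X[10]=Y[15] gives a common subsequence of length 8, and the DP table's final entry dp[13][15] is also 8, so no common subsequence is longer.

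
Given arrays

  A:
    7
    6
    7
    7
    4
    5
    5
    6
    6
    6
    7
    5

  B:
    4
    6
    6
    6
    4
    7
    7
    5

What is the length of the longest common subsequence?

6

One common subsequence of length 6: 4 [5,1] → 6 [8,2] → 6 [9,3] → 6 [10,4] → 7 [11,7] → 5 [12,8]. Since dp[12][8] = 6, nothing longer is possible.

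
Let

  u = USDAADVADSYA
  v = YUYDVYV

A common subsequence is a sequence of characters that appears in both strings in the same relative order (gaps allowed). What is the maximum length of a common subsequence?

Let dp[i][j] be the LCS length of the first i characters of u and the first j characters of v. dp[i][j] = dp[i-1][j-1]+1 when the i-th and j-th characters match, else max(dp[i-1][j], dp[i][j-1]).
    ·  Y  U  Y  D  V  Y  V
 ·  0  0  0  0  0  0  0  0
 U  0  0  1  1  1  1  1  1
 S  0  0  1  1  1  1  1  1
 D  0  0  1  1  2  2  2  2
 A  0  0  1  1  2  2  2  2
 A  0  0  1  1  2  2  2  2
 D  0  0  1  1  2  2  2  2
 V  0  0  1  1  2  3  3  3
 A  0  0  1  1  2  3  3  3
 D  0  0  1  1  2  3  3  3
 S  0  0  1  1  2  3  3  3
 Y  0  1  1  2  2  3  4  4
 A  0  1  1  2  2  3  4  4
dp[12][7] = 4. One LCS (by backtracking along matches): UDVY.

4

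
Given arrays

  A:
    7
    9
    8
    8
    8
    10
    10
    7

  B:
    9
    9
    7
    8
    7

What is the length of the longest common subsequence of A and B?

Taking 7 at A[1]=B[3]; then 8 at A[5]=B[4]; then 7 at A[8]=B[5] gives a common subsequence of length 3, and the DP table's final entry dp[8][5] is also 3, so no common subsequence is longer.

3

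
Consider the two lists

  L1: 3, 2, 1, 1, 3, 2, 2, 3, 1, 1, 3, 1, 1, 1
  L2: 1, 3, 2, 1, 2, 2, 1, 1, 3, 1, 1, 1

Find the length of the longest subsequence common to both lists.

Taking 3 [1,2], then 2 [2,3], then 1 [4,4], then 2 [6,5], then 2 [7,6], then 1 [9,7], then 1 [10,8], then 3 [11,9], then 1 [12,10], then 1 [13,11], then 1 [14,12] gives a common subsequence of length 11, and the DP table's final entry dp[14][12] is also 11, so no common subsequence is longer.

11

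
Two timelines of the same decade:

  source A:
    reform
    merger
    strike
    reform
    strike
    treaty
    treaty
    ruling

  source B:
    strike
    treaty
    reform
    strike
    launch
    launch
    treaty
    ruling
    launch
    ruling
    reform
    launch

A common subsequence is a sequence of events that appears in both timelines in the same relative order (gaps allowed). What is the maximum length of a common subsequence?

5

Match strike (source A #3, source B #1); then reform (source A #4, source B #3); then strike (source A #5, source B #4); then treaty (source A #6, source B #7); then ruling (source A #8, source B #10) — 5 events in the same relative order in both, and the DP table's final entry dp[8][12] is also 5, so no common subsequence is longer.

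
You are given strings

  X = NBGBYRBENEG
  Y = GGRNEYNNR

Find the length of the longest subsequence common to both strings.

4

Let dp[i][j] be the LCS length of the first i characters of X and the first j characters of Y. dp[i][j] = dp[i-1][j-1]+1 when the i-th and j-th characters match, else max(dp[i-1][j], dp[i][j-1]).
    ·  G  G  R  N  E  Y  N  N  R
 ·  0  0  0  0  0  0  0  0  0  0
 N  0  0  0  0  1  1  1  1  1  1
 B  0  0  0  0  1  1  1  1  1  1
 G  0  1  1  1  1  1  1  1  1  1
 B  0  1  1  1  1  1  1  1  1  1
 Y  0  1  1  1  1  1  2  2  2  2
 R  0  1  1  2  2  2  2  2  2  3
 B  0  1  1  2  2  2  2  2  2  3
 E  0  1  1  2  2  3  3  3  3  3
 N  0  1  1  2  3  3  3  4  4  4
 E  0  1  1  2  3  4  4  4  4  4
 G  0  1  2  2  3  4  4  4  4  4
dp[11][9] = 4. One LCS (by backtracking along matches): GREN.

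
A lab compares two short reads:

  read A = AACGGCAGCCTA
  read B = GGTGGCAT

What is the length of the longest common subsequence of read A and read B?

Pick G at read A[4]=read B[4], G at read A[5]=read B[5], C at read A[6]=read B[6], A at read A[7]=read B[7], T at read A[11]=read B[8]; all 5 bases appear in both, in order. Since dp[12][8] = 5, nothing longer is possible.

5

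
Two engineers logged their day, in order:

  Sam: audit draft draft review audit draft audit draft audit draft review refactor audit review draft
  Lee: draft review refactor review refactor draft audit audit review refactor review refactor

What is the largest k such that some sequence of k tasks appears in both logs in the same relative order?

Pick draft at Sam[2]=Lee[1], review at Sam[4]=Lee[4], draft at Sam[6]=Lee[6], audit at Sam[7]=Lee[7], audit at Sam[9]=Lee[8], review at Sam[11]=Lee[9], refactor at Sam[12]=Lee[10], review at Sam[14]=Lee[11]; all 8 tasks appear in both, in order. Since dp[15][12] = 8, nothing longer is possible.

8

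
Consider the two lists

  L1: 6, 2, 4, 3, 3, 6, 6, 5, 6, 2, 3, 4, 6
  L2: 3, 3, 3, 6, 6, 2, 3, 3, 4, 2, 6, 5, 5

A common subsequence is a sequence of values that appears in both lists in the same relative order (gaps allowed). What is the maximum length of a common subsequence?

8

Match 3 [4,2]; then 3 [5,3]; then 6 [7,4]; then 6 [9,5]; then 2 [10,6]; then 3 [11,8]; then 4 [12,9]; then 6 [13,11] — 8 values in the same relative order in both. Since dp[13][13] = 8, nothing longer is possible.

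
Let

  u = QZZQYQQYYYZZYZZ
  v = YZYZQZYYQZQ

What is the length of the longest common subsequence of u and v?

Match Z at u[2]=v[2] → Z at u[3]=v[4] → Q at u[4]=v[5] → Y at u[5]=v[8] → Q at u[6]=v[9] → Q at u[7]=v[11] — 6 characters in the same relative order in both, and the DP table's final entry dp[15][11] is also 6, so no common subsequence is longer.

6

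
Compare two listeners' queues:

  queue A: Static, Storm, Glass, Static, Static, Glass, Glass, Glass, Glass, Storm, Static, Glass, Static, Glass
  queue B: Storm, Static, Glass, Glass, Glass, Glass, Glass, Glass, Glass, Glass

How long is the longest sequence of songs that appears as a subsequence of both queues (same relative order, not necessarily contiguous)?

Taking Static [1,2]; then Glass [3,4]; then Glass [6,5]; then Glass [7,6]; then Glass [8,7]; then Glass [9,8]; then Glass [12,9]; then Glass [14,10] gives a common subsequence of length 8. The LCS DP gives dp[14][10] = 8, so this is optimal.

8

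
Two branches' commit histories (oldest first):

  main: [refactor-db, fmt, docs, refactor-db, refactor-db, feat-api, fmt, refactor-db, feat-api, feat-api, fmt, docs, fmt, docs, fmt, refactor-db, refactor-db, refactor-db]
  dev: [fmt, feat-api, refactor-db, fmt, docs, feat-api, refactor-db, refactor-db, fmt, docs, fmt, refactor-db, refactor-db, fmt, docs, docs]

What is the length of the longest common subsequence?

10

Pick refactor-db (main #1, dev #3); then fmt (main #2, dev #4); then docs (main #3, dev #5); then refactor-db (main #4, dev #7); then refactor-db (main #5, dev #8); then fmt (main #7, dev #11); then refactor-db (main #8, dev #13); then fmt (main #11, dev #14); then docs (main #12, dev #15); then docs (main #14, dev #16); all 10 commits appear in both, in order, and the DP table's final entry dp[18][16] is also 10, so no common subsequence is longer.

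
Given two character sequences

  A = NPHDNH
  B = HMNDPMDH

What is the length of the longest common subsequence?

Let dp[i][j] be the LCS length of the first i characters of A and the first j characters of B. dp[i][j] = dp[i-1][j-1]+1 when the i-th and j-th characters match, else max(dp[i-1][j], dp[i][j-1]).
    ·  H  M  N  D  P  M  D  H
 ·  0  0  0  0  0  0  0  0  0
 N  0  0  0  1  1  1  1  1  1
 P  0  0  0  1  1  2  2  2  2
 H  0  1  1  1  1  2  2  2  3
 D  0  1  1  1  2  2  2  3  3
 N  0  1  1  2  2  2  2  3  3
 H  0  1  1  2  2  2  2  3  4
dp[6][8] = 4. One LCS (by backtracking along matches): NPDH.

4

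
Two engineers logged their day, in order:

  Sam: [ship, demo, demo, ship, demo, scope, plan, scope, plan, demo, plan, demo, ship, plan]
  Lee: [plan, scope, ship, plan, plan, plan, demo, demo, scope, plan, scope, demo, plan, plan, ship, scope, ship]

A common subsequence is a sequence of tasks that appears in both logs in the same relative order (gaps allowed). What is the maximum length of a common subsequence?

Taking ship [1,3], demo [3,7], demo [5,8], scope [6,9], plan [7,10], scope [8,11], plan [9,13], plan [11,14], ship [13,17] gives a common subsequence of length 9, and the DP table's final entry dp[14][17] is also 9, so no common subsequence is longer.

9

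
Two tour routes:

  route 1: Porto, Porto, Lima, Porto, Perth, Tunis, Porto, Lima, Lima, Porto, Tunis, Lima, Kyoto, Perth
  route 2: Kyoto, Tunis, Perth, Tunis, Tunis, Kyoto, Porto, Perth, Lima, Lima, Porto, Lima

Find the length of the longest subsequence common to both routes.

7

Match Perth (route 1 #5, route 2 #3); then Tunis (route 1 #6, route 2 #5); then Porto (route 1 #7, route 2 #7); then Lima (route 1 #8, route 2 #9); then Lima (route 1 #9, route 2 #10); then Porto (route 1 #10, route 2 #11); then Lima (route 1 #12, route 2 #12) — 7 stops in the same relative order in both. Since dp[14][12] = 7, nothing longer is possible.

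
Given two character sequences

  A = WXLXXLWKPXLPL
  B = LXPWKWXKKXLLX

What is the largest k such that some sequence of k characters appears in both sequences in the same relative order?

7

Match L [3,1]; then X [4,2]; then X [5,7]; then K [8,9]; then X [10,10]; then L [11,11]; then L [13,12] — 7 characters in the same relative order in both. dp[13][13] = 7 confirms this is the maximum.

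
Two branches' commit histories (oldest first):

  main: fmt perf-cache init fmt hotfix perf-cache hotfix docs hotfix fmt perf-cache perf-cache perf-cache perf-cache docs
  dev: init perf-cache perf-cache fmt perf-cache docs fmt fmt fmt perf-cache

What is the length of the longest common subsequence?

6

Match perf-cache at main[2]=dev[3] → fmt at main[4]=dev[4] → perf-cache at main[6]=dev[5] → docs at main[8]=dev[6] → fmt at main[10]=dev[9] → perf-cache at main[14]=dev[10] — 6 commits in the same relative order in both. dp[15][10] = 6 confirms this is the maximum.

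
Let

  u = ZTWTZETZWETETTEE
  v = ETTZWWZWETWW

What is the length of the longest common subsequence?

Taking T (u #2, v #2); then T (u #4, v #3); then Z (u #5, v #4); then Z (u #8, v #7); then W (u #9, v #8); then E (u #10, v #9); then T (u #11, v #10) gives a common subsequence of length 7. The LCS DP gives dp[16][12] = 7, so this is optimal.

7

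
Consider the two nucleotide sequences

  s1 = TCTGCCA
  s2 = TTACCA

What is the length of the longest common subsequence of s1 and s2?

Let dp[i][j] be the LCS length of the first i bases of s1 and the first j bases of s2. dp[i][j] = dp[i-1][j-1]+1 when the i-th and j-th bases match, else max(dp[i-1][j], dp[i][j-1]).
    ·  T  T  A  C  C  A
 ·  0  0  0  0  0  0  0
 T  0  1  1  1  1  1  1
 C  0  1  1  1  2  2  2
 T  0  1  2  2  2  2  2
 G  0  1  2  2  2  2  2
 C  0  1  2  2  3  3  3
 C  0  1  2  2  3  4  4
 A  0  1  2  3  3  4  5
dp[7][6] = 5. One LCS (by backtracking along matches): TTCCA.

5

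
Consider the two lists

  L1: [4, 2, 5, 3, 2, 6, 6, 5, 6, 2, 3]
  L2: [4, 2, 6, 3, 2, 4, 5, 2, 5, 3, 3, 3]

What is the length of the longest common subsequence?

Let dp[i][j] be the LCS length of the first i values of L1 and the first j values of L2. dp[i][j] = dp[i-1][j-1]+1 when the i-th and j-th values match, else max(dp[i-1][j], dp[i][j-1]).
    ·  4  2  6  3  2  4  5  2  5  3  3  3
 ·  0  0  0  0  0  0  0  0  0  0  0  0  0
 4  0  1  1  1  1  1  1  1  1  1  1  1  1
 2  0  1  2  2  2  2  2  2  2  2  2  2  2
 5  0  1  2  2  2  2  2  3  3  3  3  3  3
 3  0  1  2  2  3  3  3  3  3  3  4  4  4
 2  0  1  2  2  3  4  4  4  4  4  4  4  4
 6  0  1  2  3  3  4  4  4  4  4  4  4  4
 6  0  1  2  3  3  4  4  4  4  4  4  4  4
 5  0  1  2  3  3  4  4  5  5  5  5  5  5
 6  0  1  2  3  3  4  4  5  5  5  5  5  5
 2  0  1  2  3  3  4  4  5  6  6  6  6  6
 3  0  1  2  3  4  4  4  5  6  6  7  7  7
dp[11][12] = 7. One LCS (by backtracking along matches): 4, 2, 3, 2, 5, 2, 3.

7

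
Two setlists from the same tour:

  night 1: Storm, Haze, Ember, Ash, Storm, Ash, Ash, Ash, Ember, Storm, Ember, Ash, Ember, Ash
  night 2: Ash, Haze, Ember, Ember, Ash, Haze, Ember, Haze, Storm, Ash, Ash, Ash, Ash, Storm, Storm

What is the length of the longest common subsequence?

8

One common subsequence of length 8: Haze (night 1 #2, night 2 #2), then Ember (night 1 #3, night 2 #4), then Ash (night 1 #4, night 2 #5), then Storm (night 1 #5, night 2 #9), then Ash (night 1 #6, night 2 #11), then Ash (night 1 #7, night 2 #12), then Ash (night 1 #8, night 2 #13), then Storm (night 1 #10, night 2 #15), and the DP table's final entry dp[14][15] is also 8, so no common subsequence is longer.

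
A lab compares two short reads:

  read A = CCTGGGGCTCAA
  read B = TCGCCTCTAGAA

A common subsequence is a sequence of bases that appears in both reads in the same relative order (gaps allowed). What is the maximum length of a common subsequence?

Match C [1,4], then C [2,5], then T [3,6], then C [8,7], then T [9,8], then A [11,11], then A [12,12] — 7 bases in the same relative order in both. The LCS DP gives dp[12][12] = 7, so this is optimal.

7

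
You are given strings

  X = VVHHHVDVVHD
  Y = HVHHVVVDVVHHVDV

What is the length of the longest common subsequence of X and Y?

9

Pick V at X[2]=Y[2], H at X[3]=Y[3], H at X[4]=Y[4], V at X[6]=Y[7], D at X[7]=Y[8], V at X[8]=Y[9], V at X[9]=Y[10], H at X[10]=Y[12], D at X[11]=Y[14]; all 9 characters appear in both, in order. Since dp[11][15] = 9, nothing longer is possible.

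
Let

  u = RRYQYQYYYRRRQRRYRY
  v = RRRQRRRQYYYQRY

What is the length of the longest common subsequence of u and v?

Taking R at u[1]=v[2], R at u[2]=v[3], Q at u[4]=v[4], Q at u[6]=v[8], Y at u[7]=v[9], Y at u[8]=v[10], Y at u[9]=v[11], Q at u[13]=v[12], R at u[17]=v[13], Y at u[18]=v[14] gives a common subsequence of length 10. dp[18][14] = 10 confirms this is the maximum.

10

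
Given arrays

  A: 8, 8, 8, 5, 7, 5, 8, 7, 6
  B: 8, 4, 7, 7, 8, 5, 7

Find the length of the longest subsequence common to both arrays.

4

One common subsequence of length 4: 8 at A[1]=B[1], 8 at A[3]=B[5], 5 at A[6]=B[6], 7 at A[8]=B[7]. dp[9][7] = 4 confirms this is the maximum.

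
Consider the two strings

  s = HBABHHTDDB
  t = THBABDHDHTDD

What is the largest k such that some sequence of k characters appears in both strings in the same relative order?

9

Pick H (s #1, t #2), B (s #2, t #3), A (s #3, t #4), B (s #4, t #5), H (s #5, t #7), H (s #6, t #9), T (s #7, t #10), D (s #8, t #11), D (s #9, t #12); all 9 characters appear in both, in order. dp[10][12] = 9 confirms this is the maximum.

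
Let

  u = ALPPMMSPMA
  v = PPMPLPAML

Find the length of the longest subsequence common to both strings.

Match P [3,1]; then P [4,2]; then M [5,3]; then P [8,6]; then M [9,8] — 5 characters in the same relative order in both. The LCS DP gives dp[10][9] = 5, so this is optimal.

5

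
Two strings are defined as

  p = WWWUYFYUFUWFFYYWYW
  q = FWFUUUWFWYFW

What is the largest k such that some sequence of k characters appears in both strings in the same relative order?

9

Taking W at p[1]=q[2] → U at p[4]=q[4] → U at p[8]=q[5] → U at p[10]=q[6] → W at p[11]=q[7] → F at p[13]=q[8] → W at p[16]=q[9] → Y at p[17]=q[10] → W at p[18]=q[12] gives a common subsequence of length 9. dp[18][12] = 9 confirms this is the maximum.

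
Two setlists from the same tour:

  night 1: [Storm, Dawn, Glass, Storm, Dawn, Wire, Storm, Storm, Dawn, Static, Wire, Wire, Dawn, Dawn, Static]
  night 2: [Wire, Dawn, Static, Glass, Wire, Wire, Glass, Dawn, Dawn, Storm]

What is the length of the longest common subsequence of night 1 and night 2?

7

Match Wire (night 1 #6, night 2 #1), then Dawn (night 1 #9, night 2 #2), then Static (night 1 #10, night 2 #3), then Wire (night 1 #11, night 2 #5), then Wire (night 1 #12, night 2 #6), then Dawn (night 1 #13, night 2 #8), then Dawn (night 1 #14, night 2 #9) — 7 songs in the same relative order in both. The LCS DP gives dp[15][10] = 7, so this is optimal.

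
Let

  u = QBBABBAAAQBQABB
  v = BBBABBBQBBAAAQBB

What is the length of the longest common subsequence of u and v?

Pick B (u #2, v #2), then B (u #3, v #3), then A (u #4, v #4), then B (u #5, v #9), then B (u #6, v #10), then A (u #7, v #11), then A (u #8, v #12), then A (u #9, v #13), then Q (u #12, v #14), then B (u #14, v #15), then B (u #15, v #16); all 11 characters appear in both, in order, and the DP table's final entry dp[15][16] is also 11, so no common subsequence is longer.

11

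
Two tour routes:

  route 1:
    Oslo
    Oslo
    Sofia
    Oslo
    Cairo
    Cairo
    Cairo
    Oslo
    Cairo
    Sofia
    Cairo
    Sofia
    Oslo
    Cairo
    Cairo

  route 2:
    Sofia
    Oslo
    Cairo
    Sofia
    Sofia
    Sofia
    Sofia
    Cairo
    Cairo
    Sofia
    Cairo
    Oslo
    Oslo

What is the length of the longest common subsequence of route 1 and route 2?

Pick Sofia [3,1]; then Oslo [4,2]; then Cairo [5,3]; then Cairo [7,8]; then Cairo [9,9]; then Sofia [10,10]; then Cairo [11,11]; then Oslo [13,13]; all 8 stops appear in both, in order. The LCS DP gives dp[15][13] = 8, so this is optimal.

8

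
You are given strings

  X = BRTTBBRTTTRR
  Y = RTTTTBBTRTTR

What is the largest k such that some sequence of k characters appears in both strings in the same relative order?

9

One common subsequence of length 9: R at X[2]=Y[1]; then T at X[3]=Y[4]; then T at X[4]=Y[5]; then B at X[5]=Y[6]; then B at X[6]=Y[7]; then R at X[7]=Y[9]; then T at X[9]=Y[10]; then T at X[10]=Y[11]; then R at X[12]=Y[12]. Since dp[12][12] = 9, nothing longer is possible.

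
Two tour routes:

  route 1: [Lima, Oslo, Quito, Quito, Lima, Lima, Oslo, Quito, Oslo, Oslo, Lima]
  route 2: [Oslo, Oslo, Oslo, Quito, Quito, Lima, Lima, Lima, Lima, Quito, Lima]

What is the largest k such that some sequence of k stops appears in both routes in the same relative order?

Match Oslo (route 1 #2, route 2 #3), Quito (route 1 #3, route 2 #4), Quito (route 1 #4, route 2 #5), Lima (route 1 #5, route 2 #8), Lima (route 1 #6, route 2 #9), Quito (route 1 #8, route 2 #10), Lima (route 1 #11, route 2 #11) — 7 stops in the same relative order in both. dp[11][11] = 7 confirms this is the maximum.

7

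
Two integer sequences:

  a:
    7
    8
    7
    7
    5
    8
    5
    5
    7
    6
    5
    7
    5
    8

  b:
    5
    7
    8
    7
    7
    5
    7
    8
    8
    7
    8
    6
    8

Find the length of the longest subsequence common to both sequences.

9

Pick 7 [1,2]; then 8 [2,3]; then 7 [3,4]; then 7 [4,5]; then 5 [5,6]; then 8 [6,9]; then 7 [9,10]; then 6 [10,12]; then 8 [14,13]; all 9 values appear in both, in order. The LCS DP gives dp[14][13] = 9, so this is optimal.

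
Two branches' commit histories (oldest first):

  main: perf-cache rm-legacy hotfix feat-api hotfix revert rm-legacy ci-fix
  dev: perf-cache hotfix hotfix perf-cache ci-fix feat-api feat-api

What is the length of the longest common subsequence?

Pick perf-cache at main[1]=dev[1]; then hotfix at main[3]=dev[2]; then hotfix at main[5]=dev[3]; then ci-fix at main[8]=dev[5]; all 4 commits appear in both, in order, and the DP table's final entry dp[8][7] is also 4, so no common subsequence is longer.

4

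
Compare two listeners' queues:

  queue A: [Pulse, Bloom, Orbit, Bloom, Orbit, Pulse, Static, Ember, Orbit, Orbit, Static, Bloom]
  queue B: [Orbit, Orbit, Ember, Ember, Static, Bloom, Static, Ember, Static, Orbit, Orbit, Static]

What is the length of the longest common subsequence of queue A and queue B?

7

Taking Orbit (queue A #3, queue B #2), Bloom (queue A #4, queue B #6), Static (queue A #7, queue B #7), Ember (queue A #8, queue B #8), Orbit (queue A #9, queue B #10), Orbit (queue A #10, queue B #11), Static (queue A #11, queue B #12) gives a common subsequence of length 7. Since dp[12][12] = 7, nothing longer is possible.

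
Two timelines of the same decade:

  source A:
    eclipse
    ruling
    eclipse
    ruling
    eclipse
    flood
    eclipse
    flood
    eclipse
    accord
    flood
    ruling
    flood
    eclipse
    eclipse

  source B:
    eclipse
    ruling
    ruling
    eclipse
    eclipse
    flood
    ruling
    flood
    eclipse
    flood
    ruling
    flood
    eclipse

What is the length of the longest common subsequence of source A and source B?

11

One common subsequence of length 11: eclipse at source A[1]=source B[1], then ruling at source A[2]=source B[3], then eclipse at source A[3]=source B[4], then eclipse at source A[5]=source B[5], then flood at source A[6]=source B[6], then flood at source A[8]=source B[8], then eclipse at source A[9]=source B[9], then flood at source A[11]=source B[10], then ruling at source A[12]=source B[11], then flood at source A[13]=source B[12], then eclipse at source A[15]=source B[13]. dp[15][13] = 11 confirms this is the maximum.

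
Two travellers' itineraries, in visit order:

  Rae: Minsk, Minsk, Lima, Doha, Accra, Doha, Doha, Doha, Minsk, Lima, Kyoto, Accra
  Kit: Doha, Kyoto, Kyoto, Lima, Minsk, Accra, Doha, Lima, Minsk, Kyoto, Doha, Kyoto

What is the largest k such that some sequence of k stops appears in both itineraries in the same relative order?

5

Match Minsk [2,5], Accra [5,6], Doha [6,7], Doha [8,11], Kyoto [11,12] — 5 stops in the same relative order in both. dp[12][12] = 5 confirms this is the maximum.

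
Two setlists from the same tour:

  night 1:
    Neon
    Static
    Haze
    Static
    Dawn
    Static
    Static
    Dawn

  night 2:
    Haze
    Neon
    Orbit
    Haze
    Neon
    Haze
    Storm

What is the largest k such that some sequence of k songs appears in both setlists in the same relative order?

2

Taking Neon [1,5], then Haze [3,6] gives a common subsequence of length 2. Since dp[8][7] = 2, nothing longer is possible.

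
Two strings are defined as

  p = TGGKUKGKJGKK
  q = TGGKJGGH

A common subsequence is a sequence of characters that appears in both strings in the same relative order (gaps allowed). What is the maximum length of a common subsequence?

6

Let dp[i][j] be the LCS length of the first i characters of p and the first j characters of q. dp[i][j] = dp[i-1][j-1]+1 when the i-th and j-th characters match, else max(dp[i-1][j], dp[i][j-1]).
    ·  T  G  G  K  J  G  G  H
 ·  0  0  0  0  0  0  0  0  0
 T  0  1  1  1  1  1  1  1  1
 G  0  1  2  2  2  2  2  2  2
 G  0  1  2  3  3  3  3  3  3
 K  0  1  2  3  4  4  4  4  4
 U  0  1  2  3  4  4  4  4  4
 K  0  1  2  3  4  4  4  4  4
 G  0  1  2  3  4  4  5  5  5
 K  0  1  2  3  4  4  5  5  5
 J  0  1  2  3  4  5  5  5  5
 G  0  1  2  3  4  5  6  6  6
 K  0  1  2  3  4  5  6  6  6
 K  0  1  2  3  4  5  6  6  6
dp[12][8] = 6. One LCS (by backtracking along matches): TGGKGG.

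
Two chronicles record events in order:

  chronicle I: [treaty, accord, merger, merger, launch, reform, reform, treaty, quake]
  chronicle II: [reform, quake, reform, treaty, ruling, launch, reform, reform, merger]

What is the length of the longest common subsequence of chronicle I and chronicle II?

Taking treaty at chronicle I[1]=chronicle II[4], launch at chronicle I[5]=chronicle II[6], reform at chronicle I[6]=chronicle II[7], reform at chronicle I[7]=chronicle II[8] gives a common subsequence of length 4, and the DP table's final entry dp[9][9] is also 4, so no common subsequence is longer.

4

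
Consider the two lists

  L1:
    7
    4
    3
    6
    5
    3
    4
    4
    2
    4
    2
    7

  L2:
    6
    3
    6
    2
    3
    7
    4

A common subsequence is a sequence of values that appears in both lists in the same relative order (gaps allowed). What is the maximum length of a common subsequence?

4

Let dp[i][j] be the LCS length of the first i values of L1 and the first j values of L2. dp[i][j] = dp[i-1][j-1]+1 when the i-th and j-th values match, else max(dp[i-1][j], dp[i][j-1]).
    ·  6  3  6  2  3  7  4
 ·  0  0  0  0  0  0  0  0
 7  0  0  0  0  0  0  1  1
 4  0  0  0  0  0  0  1  2
 3  0  0  1  1  1  1  1  2
 6  0  1  1  2  2  2  2  2
 5  0  1  1  2  2  2  2  2
 3  0  1  2  2  2  3  3  3
 4  0  1  2  2  2  3  3  4
 4  0  1  2  2  2  3  3  4
 2  0  1  2  2  3  3  3  4
 4  0  1  2  2  3  3  3  4
 2  0  1  2  2  3  3  3  4
 7  0  1  2  2  3  3  4  4
dp[12][7] = 4. One LCS (by backtracking along matches): 3, 6, 3, 4.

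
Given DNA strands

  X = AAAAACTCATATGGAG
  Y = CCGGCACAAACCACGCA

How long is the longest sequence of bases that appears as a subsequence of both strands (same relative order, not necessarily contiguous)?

Pick A at X[1]=Y[6]; then A at X[3]=Y[8]; then A at X[4]=Y[9]; then A at X[5]=Y[10]; then C at X[6]=Y[11]; then C at X[8]=Y[12]; then A at X[9]=Y[13]; then G at X[13]=Y[15]; then A at X[15]=Y[17]; all 9 bases appear in both, in order. The LCS DP gives dp[16][17] = 9, so this is optimal.

9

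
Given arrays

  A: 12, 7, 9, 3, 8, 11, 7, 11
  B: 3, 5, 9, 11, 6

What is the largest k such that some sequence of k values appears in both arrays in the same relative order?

2

Match 9 at A[3]=B[3]; then 11 at A[6]=B[4] — 2 values in the same relative order in both, and the DP table's final entry dp[8][5] is also 2, so no common subsequence is longer.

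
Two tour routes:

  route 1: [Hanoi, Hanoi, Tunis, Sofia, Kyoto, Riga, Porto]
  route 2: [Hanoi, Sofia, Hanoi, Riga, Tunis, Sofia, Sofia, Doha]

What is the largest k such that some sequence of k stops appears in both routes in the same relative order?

4

One common subsequence of length 4: Hanoi [1,1] → Hanoi [2,3] → Tunis [3,5] → Sofia [4,7]. The LCS DP gives dp[7][8] = 4, so this is optimal.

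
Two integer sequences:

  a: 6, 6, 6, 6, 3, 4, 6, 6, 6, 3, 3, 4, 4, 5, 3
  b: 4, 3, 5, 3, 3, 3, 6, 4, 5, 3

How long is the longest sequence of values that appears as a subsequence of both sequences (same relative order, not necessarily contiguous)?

6

Let dp[i][j] be the LCS length of the first i values of a and the first j values of b. dp[i][j] = dp[i-1][j-1]+1 when the i-th and j-th values match, else max(dp[i-1][j], dp[i][j-1]).
    ·  4  3  5  3  3  3  6  4  5  3
 ·  0  0  0  0  0  0  0  0  0  0  0
 6  0  0  0  0  0  0  0  1  1  1  1
 6  0  0  0  0  0  0  0  1  1  1  1
 6  0  0  0  0  0  0  0  1  1  1  1
 6  0  0  0  0  0  0  0  1  1  1  1
 3  0  0  1  1  1  1  1  1  1  1  2
 4  0  1  1  1  1  1  1  1  2  2  2
 6  0  1  1  1  1  1  1  2  2  2  2
 6  0  1  1  1  1  1  1  2  2  2  2
 6  0  1  1  1  1  1  1  2  2  2  2
 3  0  1  2  2  2  2  2  2  2  2  3
 3  0  1  2  2  3  3  3  3  3  3  3
 4  0  1  2  2  3  3  3  3  4  4  4
 4  0  1  2  2  3  3  3  3  4  4  4
 5  0  1  2  3  3  3  3  3  4  5  5
 3  0  1  2  3  4  4  4  4  4  5  6
dp[15][10] = 6. One LCS (by backtracking along matches): 3, 3, 3, 4, 5, 3.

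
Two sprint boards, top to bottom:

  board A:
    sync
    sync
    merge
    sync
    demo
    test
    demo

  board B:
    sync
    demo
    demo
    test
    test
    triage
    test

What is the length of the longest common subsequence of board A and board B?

3

One common subsequence of length 3: sync at board A[1]=board B[1], then demo at board A[5]=board B[3], then test at board A[6]=board B[7], and the DP table's final entry dp[7][7] is also 3, so no common subsequence is longer.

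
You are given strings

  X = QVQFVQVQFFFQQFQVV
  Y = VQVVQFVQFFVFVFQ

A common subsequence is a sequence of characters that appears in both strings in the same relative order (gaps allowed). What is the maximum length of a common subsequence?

Taking Q (X #1, Y #2), then V (X #2, Y #4), then Q (X #3, Y #5), then F (X #4, Y #6), then V (X #7, Y #7), then Q (X #8, Y #8), then F (X #9, Y #9), then F (X #10, Y #10), then F (X #11, Y #12), then F (X #14, Y #14), then Q (X #15, Y #15) gives a common subsequence of length 11. dp[17][15] = 11 confirms this is the maximum.

11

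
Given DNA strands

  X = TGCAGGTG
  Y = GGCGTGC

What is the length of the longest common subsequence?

5

Let dp[i][j] be the LCS length of the first i bases of X and the first j bases of Y. dp[i][j] = dp[i-1][j-1]+1 when the i-th and j-th bases match, else max(dp[i-1][j], dp[i][j-1]).
    ·  G  G  C  G  T  G  C
 ·  0  0  0  0  0  0  0  0
 T  0  0  0  0  0  1  1  1
 G  0  1  1  1  1  1  2  2
 C  0  1  1  2  2  2  2  3
 A  0  1  1  2  2  2  2  3
 G  0  1  2  2  3  3  3  3
 G  0  1  2  2  3  3  4  4
 T  0  1  2  2  3  4  4  4
 G  0  1  2  2  3  4  5  5
dp[8][7] = 5. One LCS (by backtracking along matches): GCGTG.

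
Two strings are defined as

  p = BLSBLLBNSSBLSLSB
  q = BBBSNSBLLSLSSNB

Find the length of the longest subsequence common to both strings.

Pick B [1,1], then B [4,2], then B [7,3], then N [8,5], then S [10,6], then B [11,7], then L [12,9], then S [13,10], then L [14,11], then S [15,13], then B [16,15]; all 11 characters appear in both, in order, and the DP table's final entry dp[16][15] is also 11, so no common subsequence is longer.

11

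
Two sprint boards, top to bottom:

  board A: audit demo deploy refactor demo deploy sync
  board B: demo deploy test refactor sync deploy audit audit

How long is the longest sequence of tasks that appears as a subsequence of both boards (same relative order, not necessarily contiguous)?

4

Match demo (board A #2, board B #1), then deploy (board A #3, board B #2), then refactor (board A #4, board B #4), then deploy (board A #6, board B #6) — 4 tasks in the same relative order in both. Since dp[7][8] = 4, nothing longer is possible.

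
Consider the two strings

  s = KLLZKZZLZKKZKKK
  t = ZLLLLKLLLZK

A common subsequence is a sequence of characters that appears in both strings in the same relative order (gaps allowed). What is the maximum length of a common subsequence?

Taking K (s #1, t #6); then L (s #2, t #7); then L (s #3, t #8); then L (s #8, t #9); then Z (s #12, t #10); then K (s #15, t #11) gives a common subsequence of length 6. dp[15][11] = 6 confirms this is the maximum.

6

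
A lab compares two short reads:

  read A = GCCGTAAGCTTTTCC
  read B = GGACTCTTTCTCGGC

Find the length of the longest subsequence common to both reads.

10

Pick G (read A #1, read B #2); then C (read A #3, read B #4); then T (read A #5, read B #5); then C (read A #9, read B #6); then T (read A #10, read B #7); then T (read A #11, read B #8); then T (read A #12, read B #9); then T (read A #13, read B #11); then C (read A #14, read B #12); then C (read A #15, read B #15); all 10 bases appear in both, in order. The LCS DP gives dp[15][15] = 10, so this is optimal.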